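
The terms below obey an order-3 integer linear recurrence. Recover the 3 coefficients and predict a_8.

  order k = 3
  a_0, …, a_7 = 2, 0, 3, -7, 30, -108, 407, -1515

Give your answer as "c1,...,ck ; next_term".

  a_3 = -3·3 + 3·0 + 1·2 = -7
  a_4 = -3·-7 + 3·3 + 1·0 = 30
  a_5 = -3·30 + 3·-7 + 1·3 = -108
  a_6 = -3·-108 + 3·30 + 1·-7 = 407
  a_7 = -3·407 + 3·-108 + 1·30 = -1515
  a_8 = -3·-1515 + 3·407 + 1·-108 = 5658

-3,3,1 ; 5658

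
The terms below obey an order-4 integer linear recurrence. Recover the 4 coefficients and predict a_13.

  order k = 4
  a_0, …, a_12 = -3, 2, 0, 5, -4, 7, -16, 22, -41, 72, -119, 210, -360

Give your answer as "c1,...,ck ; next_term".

  a_4 = -1·5 + 1·0 + -1·2 + -1·-3 = -4
  a_5 = -1·-4 + 1·5 + -1·0 + -1·2 = 7
  a_6 = -1·7 + 1·-4 + -1·5 + -1·0 = -16
  a_7 = -1·-16 + 1·7 + -1·-4 + -1·5 = 22
  a_8 = -1·22 + 1·-16 + -1·7 + -1·-4 = -41
  a_9 = -1·-41 + 1·22 + -1·-16 + -1·7 = 72
  a_10 = -1·72 + 1·-41 + -1·22 + -1·-16 = -119
  a_11 = -1·-119 + 1·72 + -1·-41 + -1·22 = 210
  a_12 = -1·210 + 1·-119 + -1·72 + -1·-41 = -360
  a_13 = -1·-360 + 1·210 + -1·-119 + -1·72 = 617

-1,1,-1,-1 ; 617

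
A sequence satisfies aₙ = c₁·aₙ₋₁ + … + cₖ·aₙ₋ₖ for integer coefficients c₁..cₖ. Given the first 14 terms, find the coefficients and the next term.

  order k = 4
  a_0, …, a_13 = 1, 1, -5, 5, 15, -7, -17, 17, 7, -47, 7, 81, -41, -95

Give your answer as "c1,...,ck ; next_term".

  a_4 = 1·5 + -2·-5 + 2·1 + -2·1 = 15
  a_5 = 1·15 + -2·5 + 2·-5 + -2·1 = -7
  a_6 = 1·-7 + -2·15 + 2·5 + -2·-5 = -17
  a_7 = 1·-17 + -2·-7 + 2·15 + -2·5 = 17
  a_8 = 1·17 + -2·-17 + 2·-7 + -2·15 = 7
  a_9 = 1·7 + -2·17 + 2·-17 + -2·-7 = -47
  a_10 = 1·-47 + -2·7 + 2·17 + -2·-17 = 7
  a_11 = 1·7 + -2·-47 + 2·7 + -2·17 = 81
  a_12 = 1·81 + -2·7 + 2·-47 + -2·7 = -41
  a_13 = 1·-41 + -2·81 + 2·7 + -2·-47 = -95
  a_14 = 1·-95 + -2·-41 + 2·81 + -2·7 = 135

1,-2,2,-2 ; 135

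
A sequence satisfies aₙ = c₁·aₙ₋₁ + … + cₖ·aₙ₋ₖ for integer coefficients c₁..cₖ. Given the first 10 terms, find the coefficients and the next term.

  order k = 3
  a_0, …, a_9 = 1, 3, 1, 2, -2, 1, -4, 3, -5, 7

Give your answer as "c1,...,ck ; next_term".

0,1,-1 ; -8

  a_3 = 0·1 + 1·3 + -1·1 = 2
  a_4 = 0·2 + 1·1 + -1·3 = -2
  a_5 = 0·-2 + 1·2 + -1·1 = 1
  a_6 = 0·1 + 1·-2 + -1·2 = -4
  a_7 = 0·-4 + 1·1 + -1·-2 = 3
  a_8 = 0·3 + 1·-4 + -1·1 = -5
  a_9 = 0·-5 + 1·3 + -1·-4 = 7
  a_10 = 0·7 + 1·-5 + -1·3 = -8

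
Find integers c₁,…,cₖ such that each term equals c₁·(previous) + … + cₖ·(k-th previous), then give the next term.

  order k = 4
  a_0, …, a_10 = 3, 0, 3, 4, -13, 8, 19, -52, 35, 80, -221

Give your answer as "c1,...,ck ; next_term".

  a_4 = -1·4 + -2·3 + 1·0 + -1·3 = -13
  a_5 = -1·-13 + -2·4 + 1·3 + -1·0 = 8
  a_6 = -1·8 + -2·-13 + 1·4 + -1·3 = 19
  a_7 = -1·19 + -2·8 + 1·-13 + -1·4 = -52
  a_8 = -1·-52 + -2·19 + 1·8 + -1·-13 = 35
  a_9 = -1·35 + -2·-52 + 1·19 + -1·8 = 80
  a_10 = -1·80 + -2·35 + 1·-52 + -1·19 = -221
  a_11 = -1·-221 + -2·80 + 1·35 + -1·-52 = 148

-1,-2,1,-1 ; 148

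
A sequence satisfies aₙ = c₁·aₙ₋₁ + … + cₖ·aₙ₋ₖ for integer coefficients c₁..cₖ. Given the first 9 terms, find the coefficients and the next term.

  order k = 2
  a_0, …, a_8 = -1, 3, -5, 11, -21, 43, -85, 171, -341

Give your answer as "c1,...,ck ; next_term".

  a_2 = -1·3 + 2·-1 = -5
  a_3 = -1·-5 + 2·3 = 11
  a_4 = -1·11 + 2·-5 = -21
  a_5 = -1·-21 + 2·11 = 43
  a_6 = -1·43 + 2·-21 = -85
  a_7 = -1·-85 + 2·43 = 171
  a_8 = -1·171 + 2·-85 = -341
  a_9 = -1·-341 + 2·171 = 683

-1,2 ; 683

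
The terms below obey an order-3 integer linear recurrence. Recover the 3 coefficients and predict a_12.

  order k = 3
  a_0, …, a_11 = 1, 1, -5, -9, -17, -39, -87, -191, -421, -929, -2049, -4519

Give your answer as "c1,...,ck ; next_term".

2,0,1 ; -9967

  a_3 = 2·-5 + 0·1 + 1·1 = -9
  a_4 = 2·-9 + 0·-5 + 1·1 = -17
  a_5 = 2·-17 + 0·-9 + 1·-5 = -39
  a_6 = 2·-39 + 0·-17 + 1·-9 = -87
  a_7 = 2·-87 + 0·-39 + 1·-17 = -191
  a_8 = 2·-191 + 0·-87 + 1·-39 = -421
  a_9 = 2·-421 + 0·-191 + 1·-87 = -929
  a_10 = 2·-929 + 0·-421 + 1·-191 = -2049
  a_11 = 2·-2049 + 0·-929 + 1·-421 = -4519
  a_12 = 2·-4519 + 0·-2049 + 1·-929 = -9967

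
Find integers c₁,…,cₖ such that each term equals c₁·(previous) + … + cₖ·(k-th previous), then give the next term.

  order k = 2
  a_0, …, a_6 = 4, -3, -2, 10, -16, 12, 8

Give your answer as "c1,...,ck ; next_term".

  a_2 = -2·-3 + -2·4 = -2
  a_3 = -2·-2 + -2·-3 = 10
  a_4 = -2·10 + -2·-2 = -16
  a_5 = -2·-16 + -2·10 = 12
  a_6 = -2·12 + -2·-16 = 8
  a_7 = -2·8 + -2·12 = -40

-2,-2 ; -40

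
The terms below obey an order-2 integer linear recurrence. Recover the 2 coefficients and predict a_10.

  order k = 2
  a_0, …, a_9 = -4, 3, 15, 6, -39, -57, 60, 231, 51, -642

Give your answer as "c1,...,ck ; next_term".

  a_2 = 1·3 + -3·-4 = 15
  a_3 = 1·15 + -3·3 = 6
  a_4 = 1·6 + -3·15 = -39
  a_5 = 1·-39 + -3·6 = -57
  a_6 = 1·-57 + -3·-39 = 60
  a_7 = 1·60 + -3·-57 = 231
  a_8 = 1·231 + -3·60 = 51
  a_9 = 1·51 + -3·231 = -642
  a_10 = 1·-642 + -3·51 = -795

1,-3 ; -795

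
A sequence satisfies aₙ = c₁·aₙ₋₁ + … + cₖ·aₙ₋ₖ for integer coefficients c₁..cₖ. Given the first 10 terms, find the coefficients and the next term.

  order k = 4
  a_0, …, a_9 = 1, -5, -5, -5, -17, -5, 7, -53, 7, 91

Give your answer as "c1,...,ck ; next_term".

  a_4 = 0·-5 + -1·-5 + 4·-5 + -2·1 = -17
  a_5 = 0·-17 + -1·-5 + 4·-5 + -2·-5 = -5
  a_6 = 0·-5 + -1·-17 + 4·-5 + -2·-5 = 7
  a_7 = 0·7 + -1·-5 + 4·-17 + -2·-5 = -53
  a_8 = 0·-53 + -1·7 + 4·-5 + -2·-17 = 7
  a_9 = 0·7 + -1·-53 + 4·7 + -2·-5 = 91
  a_10 = 0·91 + -1·7 + 4·-53 + -2·7 = -233

0,-1,4,-2 ; -233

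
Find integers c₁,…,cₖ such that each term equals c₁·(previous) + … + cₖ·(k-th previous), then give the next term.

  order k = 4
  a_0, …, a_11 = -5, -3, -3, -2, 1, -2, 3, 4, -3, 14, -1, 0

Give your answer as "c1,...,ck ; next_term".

0,1,2,-2 ; 33

  a_4 = 0·-2 + 1·-3 + 2·-3 + -2·-5 = 1
  a_5 = 0·1 + 1·-2 + 2·-3 + -2·-3 = -2
  a_6 = 0·-2 + 1·1 + 2·-2 + -2·-3 = 3
  a_7 = 0·3 + 1·-2 + 2·1 + -2·-2 = 4
  a_8 = 0·4 + 1·3 + 2·-2 + -2·1 = -3
  a_9 = 0·-3 + 1·4 + 2·3 + -2·-2 = 14
  a_10 = 0·14 + 1·-3 + 2·4 + -2·3 = -1
  a_11 = 0·-1 + 1·14 + 2·-3 + -2·4 = 0
  a_12 = 0·0 + 1·-1 + 2·14 + -2·-3 = 33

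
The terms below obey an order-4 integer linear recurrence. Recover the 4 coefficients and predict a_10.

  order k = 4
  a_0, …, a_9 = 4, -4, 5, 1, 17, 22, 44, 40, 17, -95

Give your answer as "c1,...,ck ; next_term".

  a_4 = 3·1 + -2·5 + -3·-4 + 3·4 = 17
  a_5 = 3·17 + -2·1 + -3·5 + 3·-4 = 22
  a_6 = 3·22 + -2·17 + -3·1 + 3·5 = 44
  a_7 = 3·44 + -2·22 + -3·17 + 3·1 = 40
  a_8 = 3·40 + -2·44 + -3·22 + 3·17 = 17
  a_9 = 3·17 + -2·40 + -3·44 + 3·22 = -95
  a_10 = 3·-95 + -2·17 + -3·40 + 3·44 = -307

3,-2,-3,3 ; -307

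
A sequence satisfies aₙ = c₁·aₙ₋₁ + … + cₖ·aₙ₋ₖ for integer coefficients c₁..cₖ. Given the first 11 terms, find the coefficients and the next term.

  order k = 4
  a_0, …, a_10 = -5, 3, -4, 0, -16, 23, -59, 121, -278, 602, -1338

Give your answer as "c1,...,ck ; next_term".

  a_4 = -1·0 + 2·-4 + -1·3 + 1·-5 = -16
  a_5 = -1·-16 + 2·0 + -1·-4 + 1·3 = 23
  a_6 = -1·23 + 2·-16 + -1·0 + 1·-4 = -59
  a_7 = -1·-59 + 2·23 + -1·-16 + 1·0 = 121
  a_8 = -1·121 + 2·-59 + -1·23 + 1·-16 = -278
  a_9 = -1·-278 + 2·121 + -1·-59 + 1·23 = 602
  a_10 = -1·602 + 2·-278 + -1·121 + 1·-59 = -1338
  a_11 = -1·-1338 + 2·602 + -1·-278 + 1·121 = 2941

-1,2,-1,1 ; 2941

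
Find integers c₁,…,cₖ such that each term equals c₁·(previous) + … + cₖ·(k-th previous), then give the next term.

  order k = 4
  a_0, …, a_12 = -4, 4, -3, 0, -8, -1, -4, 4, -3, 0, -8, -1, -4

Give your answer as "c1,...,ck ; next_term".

  a_4 = 1·0 + 0·-3 + -1·4 + 1·-4 = -8
  a_5 = 1·-8 + 0·0 + -1·-3 + 1·4 = -1
  a_6 = 1·-1 + 0·-8 + -1·0 + 1·-3 = -4
  a_7 = 1·-4 + 0·-1 + -1·-8 + 1·0 = 4
  a_8 = 1·4 + 0·-4 + -1·-1 + 1·-8 = -3
  a_9 = 1·-3 + 0·4 + -1·-4 + 1·-1 = 0
  a_10 = 1·0 + 0·-3 + -1·4 + 1·-4 = -8
  a_11 = 1·-8 + 0·0 + -1·-3 + 1·4 = -1
  a_12 = 1·-1 + 0·-8 + -1·0 + 1·-3 = -4
  a_13 = 1·-4 + 0·-1 + -1·-8 + 1·0 = 4

1,0,-1,1 ; 4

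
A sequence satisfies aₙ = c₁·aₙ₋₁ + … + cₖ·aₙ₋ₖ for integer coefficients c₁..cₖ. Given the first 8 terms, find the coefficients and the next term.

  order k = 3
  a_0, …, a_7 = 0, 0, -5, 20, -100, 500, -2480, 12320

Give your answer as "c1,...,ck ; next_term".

  a_3 = -4·-5 + 4·0 + -4·0 = 20
  a_4 = -4·20 + 4·-5 + -4·0 = -100
  a_5 = -4·-100 + 4·20 + -4·-5 = 500
  a_6 = -4·500 + 4·-100 + -4·20 = -2480
  a_7 = -4·-2480 + 4·500 + -4·-100 = 12320
  a_8 = -4·12320 + 4·-2480 + -4·500 = -61200

-4,4,-4 ; -61200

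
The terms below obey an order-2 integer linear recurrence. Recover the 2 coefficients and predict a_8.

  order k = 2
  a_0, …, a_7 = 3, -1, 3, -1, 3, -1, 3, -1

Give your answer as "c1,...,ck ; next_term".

  a_2 = 0·-1 + 1·3 = 3
  a_3 = 0·3 + 1·-1 = -1
  a_4 = 0·-1 + 1·3 = 3
  a_5 = 0·3 + 1·-1 = -1
  a_6 = 0·-1 + 1·3 = 3
  a_7 = 0·3 + 1·-1 = -1
  a_8 = 0·-1 + 1·3 = 3

0,1 ; 3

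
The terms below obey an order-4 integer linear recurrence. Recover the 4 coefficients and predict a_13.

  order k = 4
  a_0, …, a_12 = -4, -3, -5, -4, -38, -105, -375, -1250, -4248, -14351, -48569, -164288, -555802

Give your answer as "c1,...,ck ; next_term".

  a_4 = 2·-4 + 4·-5 + 2·-3 + 1·-4 = -38
  a_5 = 2·-38 + 4·-4 + 2·-5 + 1·-3 = -105
  a_6 = 2·-105 + 4·-38 + 2·-4 + 1·-5 = -375
  a_7 = 2·-375 + 4·-105 + 2·-38 + 1·-4 = -1250
  a_8 = 2·-1250 + 4·-375 + 2·-105 + 1·-38 = -4248
  a_9 = 2·-4248 + 4·-1250 + 2·-375 + 1·-105 = -14351
  a_10 = 2·-14351 + 4·-4248 + 2·-1250 + 1·-375 = -48569
  a_11 = 2·-48569 + 4·-14351 + 2·-4248 + 1·-1250 = -164288
  a_12 = 2·-164288 + 4·-48569 + 2·-14351 + 1·-4248 = -555802
  a_13 = 2·-555802 + 4·-164288 + 2·-48569 + 1·-14351 = -1880245

2,4,2,1 ; -1880245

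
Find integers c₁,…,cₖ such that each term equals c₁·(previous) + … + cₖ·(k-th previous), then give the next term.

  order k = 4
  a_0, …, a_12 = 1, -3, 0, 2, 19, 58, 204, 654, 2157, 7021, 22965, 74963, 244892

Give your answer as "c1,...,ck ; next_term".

  a_4 = 3·2 + 2·0 + -4·-3 + 1·1 = 19
  a_5 = 3·19 + 2·2 + -4·0 + 1·-3 = 58
  a_6 = 3·58 + 2·19 + -4·2 + 1·0 = 204
  a_7 = 3·204 + 2·58 + -4·19 + 1·2 = 654
  a_8 = 3·654 + 2·204 + -4·58 + 1·19 = 2157
  a_9 = 3·2157 + 2·654 + -4·204 + 1·58 = 7021
  a_10 = 3·7021 + 2·2157 + -4·654 + 1·204 = 22965
  a_11 = 3·22965 + 2·7021 + -4·2157 + 1·654 = 74963
  a_12 = 3·74963 + 2·22965 + -4·7021 + 1·2157 = 244892
  a_13 = 3·244892 + 2·74963 + -4·22965 + 1·7021 = 799763

3,2,-4,1 ; 799763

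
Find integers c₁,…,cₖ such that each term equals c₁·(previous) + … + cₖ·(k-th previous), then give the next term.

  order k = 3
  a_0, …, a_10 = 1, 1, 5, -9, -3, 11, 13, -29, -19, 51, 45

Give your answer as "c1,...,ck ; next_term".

-1,-2,-2 ; -109

  a_3 = -1·5 + -2·1 + -2·1 = -9
  a_4 = -1·-9 + -2·5 + -2·1 = -3
  a_5 = -1·-3 + -2·-9 + -2·5 = 11
  a_6 = -1·11 + -2·-3 + -2·-9 = 13
  a_7 = -1·13 + -2·11 + -2·-3 = -29
  a_8 = -1·-29 + -2·13 + -2·11 = -19
  a_9 = -1·-19 + -2·-29 + -2·13 = 51
  a_10 = -1·51 + -2·-19 + -2·-29 = 45
  a_11 = -1·45 + -2·51 + -2·-19 = -109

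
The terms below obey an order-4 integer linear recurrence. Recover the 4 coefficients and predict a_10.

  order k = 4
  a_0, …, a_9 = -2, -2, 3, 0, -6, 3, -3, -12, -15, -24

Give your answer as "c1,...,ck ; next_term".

  a_4 = 0·0 + 2·3 + 3·-2 + 3·-2 = -6
  a_5 = 0·-6 + 2·0 + 3·3 + 3·-2 = 3
  a_6 = 0·3 + 2·-6 + 3·0 + 3·3 = -3
  a_7 = 0·-3 + 2·3 + 3·-6 + 3·0 = -12
  a_8 = 0·-12 + 2·-3 + 3·3 + 3·-6 = -15
  a_9 = 0·-15 + 2·-12 + 3·-3 + 3·3 = -24
  a_10 = 0·-24 + 2·-15 + 3·-12 + 3·-3 = -75

0,2,3,3 ; -75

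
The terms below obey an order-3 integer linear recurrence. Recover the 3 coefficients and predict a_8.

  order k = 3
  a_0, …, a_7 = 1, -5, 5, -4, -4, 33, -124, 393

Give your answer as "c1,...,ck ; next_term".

  a_3 = -4·5 + -3·-5 + 1·1 = -4
  a_4 = -4·-4 + -3·5 + 1·-5 = -4
  a_5 = -4·-4 + -3·-4 + 1·5 = 33
  a_6 = -4·33 + -3·-4 + 1·-4 = -124
  a_7 = -4·-124 + -3·33 + 1·-4 = 393
  a_8 = -4·393 + -3·-124 + 1·33 = -1167

-4,-3,1 ; -1167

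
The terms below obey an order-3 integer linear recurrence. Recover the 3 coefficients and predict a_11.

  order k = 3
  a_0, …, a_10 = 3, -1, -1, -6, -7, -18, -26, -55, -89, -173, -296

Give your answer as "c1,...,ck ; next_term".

  a_3 = 1·-1 + 2·-1 + -1·3 = -6
  a_4 = 1·-6 + 2·-1 + -1·-1 = -7
  a_5 = 1·-7 + 2·-6 + -1·-1 = -18
  a_6 = 1·-18 + 2·-7 + -1·-6 = -26
  a_7 = 1·-26 + 2·-18 + -1·-7 = -55
  a_8 = 1·-55 + 2·-26 + -1·-18 = -89
  a_9 = 1·-89 + 2·-55 + -1·-26 = -173
  a_10 = 1·-173 + 2·-89 + -1·-55 = -296
  a_11 = 1·-296 + 2·-173 + -1·-89 = -553

1,2,-1 ; -553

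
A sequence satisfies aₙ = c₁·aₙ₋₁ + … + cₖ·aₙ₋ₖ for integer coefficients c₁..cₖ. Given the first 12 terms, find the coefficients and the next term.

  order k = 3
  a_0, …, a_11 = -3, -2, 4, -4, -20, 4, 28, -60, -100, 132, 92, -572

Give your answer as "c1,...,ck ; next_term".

  a_3 = 1·4 + -2·-2 + 4·-3 = -4
  a_4 = 1·-4 + -2·4 + 4·-2 = -20
  a_5 = 1·-20 + -2·-4 + 4·4 = 4
  a_6 = 1·4 + -2·-20 + 4·-4 = 28
  a_7 = 1·28 + -2·4 + 4·-20 = -60
  a_8 = 1·-60 + -2·28 + 4·4 = -100
  a_9 = 1·-100 + -2·-60 + 4·28 = 132
  a_10 = 1·132 + -2·-100 + 4·-60 = 92
  a_11 = 1·92 + -2·132 + 4·-100 = -572
  a_12 = 1·-572 + -2·92 + 4·132 = -228

1,-2,4 ; -228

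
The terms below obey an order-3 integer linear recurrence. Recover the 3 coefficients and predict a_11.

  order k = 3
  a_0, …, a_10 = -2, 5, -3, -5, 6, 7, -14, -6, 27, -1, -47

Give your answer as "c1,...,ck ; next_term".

-1,-2,-1 ; 22

  a_3 = -1·-3 + -2·5 + -1·-2 = -5
  a_4 = -1·-5 + -2·-3 + -1·5 = 6
  a_5 = -1·6 + -2·-5 + -1·-3 = 7
  a_6 = -1·7 + -2·6 + -1·-5 = -14
  a_7 = -1·-14 + -2·7 + -1·6 = -6
  a_8 = -1·-6 + -2·-14 + -1·7 = 27
  a_9 = -1·27 + -2·-6 + -1·-14 = -1
  a_10 = -1·-1 + -2·27 + -1·-6 = -47
  a_11 = -1·-47 + -2·-1 + -1·27 = 22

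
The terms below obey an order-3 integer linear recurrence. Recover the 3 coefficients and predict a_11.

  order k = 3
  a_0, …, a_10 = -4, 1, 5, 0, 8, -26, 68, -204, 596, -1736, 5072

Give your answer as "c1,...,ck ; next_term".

-2,2,-2 ; -14808

  a_3 = -2·5 + 2·1 + -2·-4 = 0
  a_4 = -2·0 + 2·5 + -2·1 = 8
  a_5 = -2·8 + 2·0 + -2·5 = -26
  a_6 = -2·-26 + 2·8 + -2·0 = 68
  a_7 = -2·68 + 2·-26 + -2·8 = -204
  a_8 = -2·-204 + 2·68 + -2·-26 = 596
  a_9 = -2·596 + 2·-204 + -2·68 = -1736
  a_10 = -2·-1736 + 2·596 + -2·-204 = 5072
  a_11 = -2·5072 + 2·-1736 + -2·596 = -14808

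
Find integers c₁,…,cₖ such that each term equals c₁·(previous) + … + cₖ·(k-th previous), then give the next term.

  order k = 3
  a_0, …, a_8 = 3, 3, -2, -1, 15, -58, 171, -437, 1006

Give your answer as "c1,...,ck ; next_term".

-4,-4,1 ; -2105

  a_3 = -4·-2 + -4·3 + 1·3 = -1
  a_4 = -4·-1 + -4·-2 + 1·3 = 15
  a_5 = -4·15 + -4·-1 + 1·-2 = -58
  a_6 = -4·-58 + -4·15 + 1·-1 = 171
  a_7 = -4·171 + -4·-58 + 1·15 = -437
  a_8 = -4·-437 + -4·171 + 1·-58 = 1006
  a_9 = -4·1006 + -4·-437 + 1·171 = -2105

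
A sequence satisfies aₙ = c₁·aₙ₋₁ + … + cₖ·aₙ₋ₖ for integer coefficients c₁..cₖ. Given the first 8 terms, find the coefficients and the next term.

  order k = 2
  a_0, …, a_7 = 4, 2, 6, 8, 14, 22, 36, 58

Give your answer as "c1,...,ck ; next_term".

  a_2 = 1·2 + 1·4 = 6
  a_3 = 1·6 + 1·2 = 8
  a_4 = 1·8 + 1·6 = 14
  a_5 = 1·14 + 1·8 = 22
  a_6 = 1·22 + 1·14 = 36
  a_7 = 1·36 + 1·22 = 58
  a_8 = 1·58 + 1·36 = 94

1,1 ; 94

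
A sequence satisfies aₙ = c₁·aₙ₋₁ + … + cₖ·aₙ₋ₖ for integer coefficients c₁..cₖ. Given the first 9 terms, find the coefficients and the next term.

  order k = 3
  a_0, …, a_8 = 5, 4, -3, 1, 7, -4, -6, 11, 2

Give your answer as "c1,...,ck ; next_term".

0,-1,1 ; -17

  a_3 = 0·-3 + -1·4 + 1·5 = 1
  a_4 = 0·1 + -1·-3 + 1·4 = 7
  a_5 = 0·7 + -1·1 + 1·-3 = -4
  a_6 = 0·-4 + -1·7 + 1·1 = -6
  a_7 = 0·-6 + -1·-4 + 1·7 = 11
  a_8 = 0·11 + -1·-6 + 1·-4 = 2
  a_9 = 0·2 + -1·11 + 1·-6 = -17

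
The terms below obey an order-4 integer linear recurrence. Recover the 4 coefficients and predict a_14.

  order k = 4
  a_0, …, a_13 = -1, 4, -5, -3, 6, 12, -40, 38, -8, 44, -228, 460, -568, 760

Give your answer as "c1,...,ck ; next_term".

-2,-2,-2,2 ; -1760

  a_4 = -2·-3 + -2·-5 + -2·4 + 2·-1 = 6
  a_5 = -2·6 + -2·-3 + -2·-5 + 2·4 = 12
  a_6 = -2·12 + -2·6 + -2·-3 + 2·-5 = -40
  a_7 = -2·-40 + -2·12 + -2·6 + 2·-3 = 38
  a_8 = -2·38 + -2·-40 + -2·12 + 2·6 = -8
  a_9 = -2·-8 + -2·38 + -2·-40 + 2·12 = 44
  a_10 = -2·44 + -2·-8 + -2·38 + 2·-40 = -228
  a_11 = -2·-228 + -2·44 + -2·-8 + 2·38 = 460
  a_12 = -2·460 + -2·-228 + -2·44 + 2·-8 = -568
  a_13 = -2·-568 + -2·460 + -2·-228 + 2·44 = 760
  a_14 = -2·760 + -2·-568 + -2·460 + 2·-228 = -1760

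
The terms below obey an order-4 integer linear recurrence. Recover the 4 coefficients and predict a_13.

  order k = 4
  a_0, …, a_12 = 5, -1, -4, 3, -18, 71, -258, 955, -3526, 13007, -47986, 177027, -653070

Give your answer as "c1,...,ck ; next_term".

-4,-1,0,-2 ; 2409239

  a_4 = -4·3 + -1·-4 + 0·-1 + -2·5 = -18
  a_5 = -4·-18 + -1·3 + 0·-4 + -2·-1 = 71
  a_6 = -4·71 + -1·-18 + 0·3 + -2·-4 = -258
  a_7 = -4·-258 + -1·71 + 0·-18 + -2·3 = 955
  a_8 = -4·955 + -1·-258 + 0·71 + -2·-18 = -3526
  a_9 = -4·-3526 + -1·955 + 0·-258 + -2·71 = 13007
  a_10 = -4·13007 + -1·-3526 + 0·955 + -2·-258 = -47986
  a_11 = -4·-47986 + -1·13007 + 0·-3526 + -2·955 = 177027
  a_12 = -4·177027 + -1·-47986 + 0·13007 + -2·-3526 = -653070
  a_13 = -4·-653070 + -1·177027 + 0·-47986 + -2·13007 = 2409239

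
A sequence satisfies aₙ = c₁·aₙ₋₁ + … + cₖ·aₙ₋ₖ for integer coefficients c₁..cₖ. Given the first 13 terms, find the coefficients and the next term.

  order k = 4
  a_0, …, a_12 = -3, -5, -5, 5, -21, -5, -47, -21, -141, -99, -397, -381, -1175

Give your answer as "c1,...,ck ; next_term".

  a_4 = 0·5 + 2·-5 + 1·-5 + 2·-3 = -21
  a_5 = 0·-21 + 2·5 + 1·-5 + 2·-5 = -5
  a_6 = 0·-5 + 2·-21 + 1·5 + 2·-5 = -47
  a_7 = 0·-47 + 2·-5 + 1·-21 + 2·5 = -21
  a_8 = 0·-21 + 2·-47 + 1·-5 + 2·-21 = -141
  a_9 = 0·-141 + 2·-21 + 1·-47 + 2·-5 = -99
  a_10 = 0·-99 + 2·-141 + 1·-21 + 2·-47 = -397
  a_11 = 0·-397 + 2·-99 + 1·-141 + 2·-21 = -381
  a_12 = 0·-381 + 2·-397 + 1·-99 + 2·-141 = -1175
  a_13 = 0·-1175 + 2·-381 + 1·-397 + 2·-99 = -1357

0,2,1,2 ; -1357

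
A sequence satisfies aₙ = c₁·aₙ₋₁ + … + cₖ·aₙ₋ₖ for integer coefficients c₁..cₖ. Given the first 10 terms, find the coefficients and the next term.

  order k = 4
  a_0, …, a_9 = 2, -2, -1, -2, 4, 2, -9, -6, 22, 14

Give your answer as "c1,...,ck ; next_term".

0,-2,0,1 ; -53

  a_4 = 0·-2 + -2·-1 + 0·-2 + 1·2 = 4
  a_5 = 0·4 + -2·-2 + 0·-1 + 1·-2 = 2
  a_6 = 0·2 + -2·4 + 0·-2 + 1·-1 = -9
  a_7 = 0·-9 + -2·2 + 0·4 + 1·-2 = -6
  a_8 = 0·-6 + -2·-9 + 0·2 + 1·4 = 22
  a_9 = 0·22 + -2·-6 + 0·-9 + 1·2 = 14
  a_10 = 0·14 + -2·22 + 0·-6 + 1·-9 = -53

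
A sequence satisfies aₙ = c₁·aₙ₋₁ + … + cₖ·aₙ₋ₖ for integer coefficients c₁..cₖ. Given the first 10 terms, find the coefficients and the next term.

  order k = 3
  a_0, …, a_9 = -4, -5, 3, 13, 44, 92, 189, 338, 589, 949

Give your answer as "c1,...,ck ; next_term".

  a_3 = 2·3 + 1·-5 + -3·-4 = 13
  a_4 = 2·13 + 1·3 + -3·-5 = 44
  a_5 = 2·44 + 1·13 + -3·3 = 92
  a_6 = 2·92 + 1·44 + -3·13 = 189
  a_7 = 2·189 + 1·92 + -3·44 = 338
  a_8 = 2·338 + 1·189 + -3·92 = 589
  a_9 = 2·589 + 1·338 + -3·189 = 949
  a_10 = 2·949 + 1·589 + -3·338 = 1473

2,1,-3 ; 1473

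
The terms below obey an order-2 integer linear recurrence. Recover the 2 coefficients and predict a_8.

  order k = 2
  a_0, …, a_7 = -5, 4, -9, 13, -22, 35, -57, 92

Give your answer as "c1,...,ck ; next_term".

  a_2 = -1·4 + 1·-5 = -9
  a_3 = -1·-9 + 1·4 = 13
  a_4 = -1·13 + 1·-9 = -22
  a_5 = -1·-22 + 1·13 = 35
  a_6 = -1·35 + 1·-22 = -57
  a_7 = -1·-57 + 1·35 = 92
  a_8 = -1·92 + 1·-57 = -149

-1,1 ; -149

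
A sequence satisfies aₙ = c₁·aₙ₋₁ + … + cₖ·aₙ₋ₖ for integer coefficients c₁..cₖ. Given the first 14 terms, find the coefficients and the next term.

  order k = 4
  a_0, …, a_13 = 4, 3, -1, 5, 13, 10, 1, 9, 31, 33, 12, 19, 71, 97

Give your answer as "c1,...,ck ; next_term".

  a_4 = 1·5 + -1·-1 + 1·3 + 1·4 = 13
  a_5 = 1·13 + -1·5 + 1·-1 + 1·3 = 10
  a_6 = 1·10 + -1·13 + 1·5 + 1·-1 = 1
  a_7 = 1·1 + -1·10 + 1·13 + 1·5 = 9
  a_8 = 1·9 + -1·1 + 1·10 + 1·13 = 31
  a_9 = 1·31 + -1·9 + 1·1 + 1·10 = 33
  a_10 = 1·33 + -1·31 + 1·9 + 1·1 = 12
  a_11 = 1·12 + -1·33 + 1·31 + 1·9 = 19
  a_12 = 1·19 + -1·12 + 1·33 + 1·31 = 71
  a_13 = 1·71 + -1·19 + 1·12 + 1·33 = 97
  a_14 = 1·97 + -1·71 + 1·19 + 1·12 = 57

1,-1,1,1 ; 57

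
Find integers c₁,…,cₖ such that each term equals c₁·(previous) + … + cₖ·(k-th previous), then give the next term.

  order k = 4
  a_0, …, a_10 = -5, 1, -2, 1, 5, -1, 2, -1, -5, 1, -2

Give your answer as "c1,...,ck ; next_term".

0,0,0,-1 ; 1

  a_4 = 0·1 + 0·-2 + 0·1 + -1·-5 = 5
  a_5 = 0·5 + 0·1 + 0·-2 + -1·1 = -1
  a_6 = 0·-1 + 0·5 + 0·1 + -1·-2 = 2
  a_7 = 0·2 + 0·-1 + 0·5 + -1·1 = -1
  a_8 = 0·-1 + 0·2 + 0·-1 + -1·5 = -5
  a_9 = 0·-5 + 0·-1 + 0·2 + -1·-1 = 1
  a_10 = 0·1 + 0·-5 + 0·-1 + -1·2 = -2
  a_11 = 0·-2 + 0·1 + 0·-5 + -1·-1 = 1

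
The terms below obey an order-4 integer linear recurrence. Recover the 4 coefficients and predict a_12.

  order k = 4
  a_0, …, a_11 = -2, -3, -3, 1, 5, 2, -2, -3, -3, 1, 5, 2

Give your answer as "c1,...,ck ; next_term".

  a_4 = 0·1 + -1·-3 + 0·-3 + -1·-2 = 5
  a_5 = 0·5 + -1·1 + 0·-3 + -1·-3 = 2
  a_6 = 0·2 + -1·5 + 0·1 + -1·-3 = -2
  a_7 = 0·-2 + -1·2 + 0·5 + -1·1 = -3
  a_8 = 0·-3 + -1·-2 + 0·2 + -1·5 = -3
  a_9 = 0·-3 + -1·-3 + 0·-2 + -1·2 = 1
  a_10 = 0·1 + -1·-3 + 0·-3 + -1·-2 = 5
  a_11 = 0·5 + -1·1 + 0·-3 + -1·-3 = 2
  a_12 = 0·2 + -1·5 + 0·1 + -1·-3 = -2

0,-1,0,-1 ; -2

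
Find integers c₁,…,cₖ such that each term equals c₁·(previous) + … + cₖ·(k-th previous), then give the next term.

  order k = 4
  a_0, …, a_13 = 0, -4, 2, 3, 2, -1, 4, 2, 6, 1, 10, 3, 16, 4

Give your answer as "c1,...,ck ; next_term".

  a_4 = 0·3 + 1·2 + 0·-4 + 1·0 = 2
  a_5 = 0·2 + 1·3 + 0·2 + 1·-4 = -1
  a_6 = 0·-1 + 1·2 + 0·3 + 1·2 = 4
  a_7 = 0·4 + 1·-1 + 0·2 + 1·3 = 2
  a_8 = 0·2 + 1·4 + 0·-1 + 1·2 = 6
  a_9 = 0·6 + 1·2 + 0·4 + 1·-1 = 1
  a_10 = 0·1 + 1·6 + 0·2 + 1·4 = 10
  a_11 = 0·10 + 1·1 + 0·6 + 1·2 = 3
  a_12 = 0·3 + 1·10 + 0·1 + 1·6 = 16
  a_13 = 0·16 + 1·3 + 0·10 + 1·1 = 4
  a_14 = 0·4 + 1·16 + 0·3 + 1·10 = 26

0,1,0,1 ; 26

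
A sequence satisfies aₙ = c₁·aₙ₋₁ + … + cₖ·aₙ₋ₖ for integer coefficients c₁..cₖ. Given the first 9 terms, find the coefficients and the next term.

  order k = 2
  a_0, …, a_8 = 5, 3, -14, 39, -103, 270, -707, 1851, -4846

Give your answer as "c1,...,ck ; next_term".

  a_2 = -3·3 + -1·5 = -14
  a_3 = -3·-14 + -1·3 = 39
  a_4 = -3·39 + -1·-14 = -103
  a_5 = -3·-103 + -1·39 = 270
  a_6 = -3·270 + -1·-103 = -707
  a_7 = -3·-707 + -1·270 = 1851
  a_8 = -3·1851 + -1·-707 = -4846
  a_9 = -3·-4846 + -1·1851 = 12687

-3,-1 ; 12687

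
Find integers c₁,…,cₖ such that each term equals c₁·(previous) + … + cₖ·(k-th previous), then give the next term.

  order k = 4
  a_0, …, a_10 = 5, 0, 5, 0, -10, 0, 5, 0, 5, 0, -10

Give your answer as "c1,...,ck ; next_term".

0,-1,0,-1 ; 0

  a_4 = 0·0 + -1·5 + 0·0 + -1·5 = -10
  a_5 = 0·-10 + -1·0 + 0·5 + -1·0 = 0
  a_6 = 0·0 + -1·-10 + 0·0 + -1·5 = 5
  a_7 = 0·5 + -1·0 + 0·-10 + -1·0 = 0
  a_8 = 0·0 + -1·5 + 0·0 + -1·-10 = 5
  a_9 = 0·5 + -1·0 + 0·5 + -1·0 = 0
  a_10 = 0·0 + -1·5 + 0·0 + -1·5 = -10
  a_11 = 0·-10 + -1·0 + 0·5 + -1·0 = 0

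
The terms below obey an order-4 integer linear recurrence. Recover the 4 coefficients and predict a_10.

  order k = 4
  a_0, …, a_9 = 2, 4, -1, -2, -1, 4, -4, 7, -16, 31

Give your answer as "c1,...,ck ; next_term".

-1,1,-1,1 ; -58

  a_4 = -1·-2 + 1·-1 + -1·4 + 1·2 = -1
  a_5 = -1·-1 + 1·-2 + -1·-1 + 1·4 = 4
  a_6 = -1·4 + 1·-1 + -1·-2 + 1·-1 = -4
  a_7 = -1·-4 + 1·4 + -1·-1 + 1·-2 = 7
  a_8 = -1·7 + 1·-4 + -1·4 + 1·-1 = -16
  a_9 = -1·-16 + 1·7 + -1·-4 + 1·4 = 31
  a_10 = -1·31 + 1·-16 + -1·7 + 1·-4 = -58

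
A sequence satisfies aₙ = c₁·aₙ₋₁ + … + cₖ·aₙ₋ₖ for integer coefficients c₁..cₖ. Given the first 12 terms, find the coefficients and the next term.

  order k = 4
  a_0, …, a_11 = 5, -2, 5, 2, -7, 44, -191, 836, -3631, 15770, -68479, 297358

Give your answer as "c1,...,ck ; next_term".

-4,2,2,-1 ; -1291219

  a_4 = -4·2 + 2·5 + 2·-2 + -1·5 = -7
  a_5 = -4·-7 + 2·2 + 2·5 + -1·-2 = 44
  a_6 = -4·44 + 2·-7 + 2·2 + -1·5 = -191
  a_7 = -4·-191 + 2·44 + 2·-7 + -1·2 = 836
  a_8 = -4·836 + 2·-191 + 2·44 + -1·-7 = -3631
  a_9 = -4·-3631 + 2·836 + 2·-191 + -1·44 = 15770
  a_10 = -4·15770 + 2·-3631 + 2·836 + -1·-191 = -68479
  a_11 = -4·-68479 + 2·15770 + 2·-3631 + -1·836 = 297358
  a_12 = -4·297358 + 2·-68479 + 2·15770 + -1·-3631 = -1291219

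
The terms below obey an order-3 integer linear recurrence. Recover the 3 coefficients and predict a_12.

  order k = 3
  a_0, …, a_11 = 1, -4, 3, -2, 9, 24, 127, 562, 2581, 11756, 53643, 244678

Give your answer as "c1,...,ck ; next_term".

4,3,-2 ; 1116129

  a_3 = 4·3 + 3·-4 + -2·1 = -2
  a_4 = 4·-2 + 3·3 + -2·-4 = 9
  a_5 = 4·9 + 3·-2 + -2·3 = 24
  a_6 = 4·24 + 3·9 + -2·-2 = 127
  a_7 = 4·127 + 3·24 + -2·9 = 562
  a_8 = 4·562 + 3·127 + -2·24 = 2581
  a_9 = 4·2581 + 3·562 + -2·127 = 11756
  a_10 = 4·11756 + 3·2581 + -2·562 = 53643
  a_11 = 4·53643 + 3·11756 + -2·2581 = 244678
  a_12 = 4·244678 + 3·53643 + -2·11756 = 1116129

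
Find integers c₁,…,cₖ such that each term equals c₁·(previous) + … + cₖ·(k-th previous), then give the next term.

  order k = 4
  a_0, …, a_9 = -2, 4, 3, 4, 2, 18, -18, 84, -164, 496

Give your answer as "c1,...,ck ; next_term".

-2,2,2,2 ; -1188

  a_4 = -2·4 + 2·3 + 2·4 + 2·-2 = 2
  a_5 = -2·2 + 2·4 + 2·3 + 2·4 = 18
  a_6 = -2·18 + 2·2 + 2·4 + 2·3 = -18
  a_7 = -2·-18 + 2·18 + 2·2 + 2·4 = 84
  a_8 = -2·84 + 2·-18 + 2·18 + 2·2 = -164
  a_9 = -2·-164 + 2·84 + 2·-18 + 2·18 = 496
  a_10 = -2·496 + 2·-164 + 2·84 + 2·-18 = -1188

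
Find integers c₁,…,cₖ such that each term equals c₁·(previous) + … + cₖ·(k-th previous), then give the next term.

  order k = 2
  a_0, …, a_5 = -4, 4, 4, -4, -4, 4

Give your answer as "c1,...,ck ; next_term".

0,-1 ; 4

  a_2 = 0·4 + -1·-4 = 4
  a_3 = 0·4 + -1·4 = -4
  a_4 = 0·-4 + -1·4 = -4
  a_5 = 0·-4 + -1·-4 = 4
  a_6 = 0·4 + -1·-4 = 4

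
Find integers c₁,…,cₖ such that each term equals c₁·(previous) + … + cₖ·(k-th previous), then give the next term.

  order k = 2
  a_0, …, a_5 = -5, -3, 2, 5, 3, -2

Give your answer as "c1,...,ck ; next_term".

  a_2 = 1·-3 + -1·-5 = 2
  a_3 = 1·2 + -1·-3 = 5
  a_4 = 1·5 + -1·2 = 3
  a_5 = 1·3 + -1·5 = -2
  a_6 = 1·-2 + -1·3 = -5

1,-1 ; -5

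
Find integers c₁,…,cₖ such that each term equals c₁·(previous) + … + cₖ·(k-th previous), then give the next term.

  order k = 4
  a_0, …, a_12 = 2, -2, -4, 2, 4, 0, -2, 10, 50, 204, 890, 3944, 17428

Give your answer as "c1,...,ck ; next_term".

  a_4 = 4·2 + 1·-4 + 3·-2 + 3·2 = 4
  a_5 = 4·4 + 1·2 + 3·-4 + 3·-2 = 0
  a_6 = 4·0 + 1·4 + 3·2 + 3·-4 = -2
  a_7 = 4·-2 + 1·0 + 3·4 + 3·2 = 10
  a_8 = 4·10 + 1·-2 + 3·0 + 3·4 = 50
  a_9 = 4·50 + 1·10 + 3·-2 + 3·0 = 204
  a_10 = 4·204 + 1·50 + 3·10 + 3·-2 = 890
  a_11 = 4·890 + 1·204 + 3·50 + 3·10 = 3944
  a_12 = 4·3944 + 1·890 + 3·204 + 3·50 = 17428
  a_13 = 4·17428 + 1·3944 + 3·890 + 3·204 = 76938

4,1,3,3 ; 76938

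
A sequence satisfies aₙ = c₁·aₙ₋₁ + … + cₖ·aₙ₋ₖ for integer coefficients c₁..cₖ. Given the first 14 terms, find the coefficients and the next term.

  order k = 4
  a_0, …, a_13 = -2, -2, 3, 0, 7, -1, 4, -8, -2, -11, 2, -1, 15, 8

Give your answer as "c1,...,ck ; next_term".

0,1,-1,-1 ; 14

  a_4 = 0·0 + 1·3 + -1·-2 + -1·-2 = 7
  a_5 = 0·7 + 1·0 + -1·3 + -1·-2 = -1
  a_6 = 0·-1 + 1·7 + -1·0 + -1·3 = 4
  a_7 = 0·4 + 1·-1 + -1·7 + -1·0 = -8
  a_8 = 0·-8 + 1·4 + -1·-1 + -1·7 = -2
  a_9 = 0·-2 + 1·-8 + -1·4 + -1·-1 = -11
  a_10 = 0·-11 + 1·-2 + -1·-8 + -1·4 = 2
  a_11 = 0·2 + 1·-11 + -1·-2 + -1·-8 = -1
  a_12 = 0·-1 + 1·2 + -1·-11 + -1·-2 = 15
  a_13 = 0·15 + 1·-1 + -1·2 + -1·-11 = 8
  a_14 = 0·8 + 1·15 + -1·-1 + -1·2 = 14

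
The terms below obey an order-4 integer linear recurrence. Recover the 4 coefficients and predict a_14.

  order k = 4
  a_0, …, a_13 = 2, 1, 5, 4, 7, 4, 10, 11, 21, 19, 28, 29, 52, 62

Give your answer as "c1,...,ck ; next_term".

  a_4 = 1·4 + 0·5 + -1·1 + 2·2 = 7
  a_5 = 1·7 + 0·4 + -1·5 + 2·1 = 4
  a_6 = 1·4 + 0·7 + -1·4 + 2·5 = 10
  a_7 = 1·10 + 0·4 + -1·7 + 2·4 = 11
  a_8 = 1·11 + 0·10 + -1·4 + 2·7 = 21
  a_9 = 1·21 + 0·11 + -1·10 + 2·4 = 19
  a_10 = 1·19 + 0·21 + -1·11 + 2·10 = 28
  a_11 = 1·28 + 0·19 + -1·21 + 2·11 = 29
  a_12 = 1·29 + 0·28 + -1·19 + 2·21 = 52
  a_13 = 1·52 + 0·29 + -1·28 + 2·19 = 62
  a_14 = 1·62 + 0·52 + -1·29 + 2·28 = 89

1,0,-1,2 ; 89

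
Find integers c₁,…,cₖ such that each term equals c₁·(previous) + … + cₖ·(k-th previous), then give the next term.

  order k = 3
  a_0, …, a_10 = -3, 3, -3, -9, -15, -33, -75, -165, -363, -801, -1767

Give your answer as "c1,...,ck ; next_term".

2,0,1 ; -3897

  a_3 = 2·-3 + 0·3 + 1·-3 = -9
  a_4 = 2·-9 + 0·-3 + 1·3 = -15
  a_5 = 2·-15 + 0·-9 + 1·-3 = -33
  a_6 = 2·-33 + 0·-15 + 1·-9 = -75
  a_7 = 2·-75 + 0·-33 + 1·-15 = -165
  a_8 = 2·-165 + 0·-75 + 1·-33 = -363
  a_9 = 2·-363 + 0·-165 + 1·-75 = -801
  a_10 = 2·-801 + 0·-363 + 1·-165 = -1767
  a_11 = 2·-1767 + 0·-801 + 1·-363 = -3897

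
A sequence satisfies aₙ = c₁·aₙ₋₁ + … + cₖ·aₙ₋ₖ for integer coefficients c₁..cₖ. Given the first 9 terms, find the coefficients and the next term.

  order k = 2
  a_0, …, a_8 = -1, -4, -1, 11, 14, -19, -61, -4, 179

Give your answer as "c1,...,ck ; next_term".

  a_2 = 1·-4 + -3·-1 = -1
  a_3 = 1·-1 + -3·-4 = 11
  a_4 = 1·11 + -3·-1 = 14
  a_5 = 1·14 + -3·11 = -19
  a_6 = 1·-19 + -3·14 = -61
  a_7 = 1·-61 + -3·-19 = -4
  a_8 = 1·-4 + -3·-61 = 179
  a_9 = 1·179 + -3·-4 = 191

1,-3 ; 191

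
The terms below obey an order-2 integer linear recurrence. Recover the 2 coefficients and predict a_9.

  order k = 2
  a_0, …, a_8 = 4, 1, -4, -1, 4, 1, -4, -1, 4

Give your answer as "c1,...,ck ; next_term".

0,-1 ; 1

  a_2 = 0·1 + -1·4 = -4
  a_3 = 0·-4 + -1·1 = -1
  a_4 = 0·-1 + -1·-4 = 4
  a_5 = 0·4 + -1·-1 = 1
  a_6 = 0·1 + -1·4 = -4
  a_7 = 0·-4 + -1·1 = -1
  a_8 = 0·-1 + -1·-4 = 4
  a_9 = 0·4 + -1·-1 = 1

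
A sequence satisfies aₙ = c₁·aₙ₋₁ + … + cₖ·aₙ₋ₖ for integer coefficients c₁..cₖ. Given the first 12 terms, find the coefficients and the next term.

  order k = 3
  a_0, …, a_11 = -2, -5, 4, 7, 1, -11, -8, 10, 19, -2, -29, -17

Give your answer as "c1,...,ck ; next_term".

  a_3 = 0·4 + -1·-5 + -1·-2 = 7
  a_4 = 0·7 + -1·4 + -1·-5 = 1
  a_5 = 0·1 + -1·7 + -1·4 = -11
  a_6 = 0·-11 + -1·1 + -1·7 = -8
  a_7 = 0·-8 + -1·-11 + -1·1 = 10
  a_8 = 0·10 + -1·-8 + -1·-11 = 19
  a_9 = 0·19 + -1·10 + -1·-8 = -2
  a_10 = 0·-2 + -1·19 + -1·10 = -29
  a_11 = 0·-29 + -1·-2 + -1·19 = -17
  a_12 = 0·-17 + -1·-29 + -1·-2 = 31

0,-1,-1 ; 31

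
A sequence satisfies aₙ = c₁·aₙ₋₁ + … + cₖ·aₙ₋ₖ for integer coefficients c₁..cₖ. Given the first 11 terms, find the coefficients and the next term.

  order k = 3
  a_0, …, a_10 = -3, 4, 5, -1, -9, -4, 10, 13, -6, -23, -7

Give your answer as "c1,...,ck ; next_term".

  a_3 = 0·5 + -1·4 + -1·-3 = -1
  a_4 = 0·-1 + -1·5 + -1·4 = -9
  a_5 = 0·-9 + -1·-1 + -1·5 = -4
  a_6 = 0·-4 + -1·-9 + -1·-1 = 10
  a_7 = 0·10 + -1·-4 + -1·-9 = 13
  a_8 = 0·13 + -1·10 + -1·-4 = -6
  a_9 = 0·-6 + -1·13 + -1·10 = -23
  a_10 = 0·-23 + -1·-6 + -1·13 = -7
  a_11 = 0·-7 + -1·-23 + -1·-6 = 29

0,-1,-1 ; 29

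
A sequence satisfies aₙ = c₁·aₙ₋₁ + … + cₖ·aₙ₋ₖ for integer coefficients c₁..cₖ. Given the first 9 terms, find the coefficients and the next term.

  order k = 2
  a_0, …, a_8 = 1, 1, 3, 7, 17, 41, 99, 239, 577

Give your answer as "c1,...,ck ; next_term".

  a_2 = 2·1 + 1·1 = 3
  a_3 = 2·3 + 1·1 = 7
  a_4 = 2·7 + 1·3 = 17
  a_5 = 2·17 + 1·7 = 41
  a_6 = 2·41 + 1·17 = 99
  a_7 = 2·99 + 1·41 = 239
  a_8 = 2·239 + 1·99 = 577
  a_9 = 2·577 + 1·239 = 1393

2,1 ; 1393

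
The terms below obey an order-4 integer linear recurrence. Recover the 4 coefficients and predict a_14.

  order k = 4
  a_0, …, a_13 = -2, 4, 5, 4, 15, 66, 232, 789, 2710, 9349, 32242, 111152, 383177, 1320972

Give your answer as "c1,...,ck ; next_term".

3,1,1,3 ; 4553971

  a_4 = 3·4 + 1·5 + 1·4 + 3·-2 = 15
  a_5 = 3·15 + 1·4 + 1·5 + 3·4 = 66
  a_6 = 3·66 + 1·15 + 1·4 + 3·5 = 232
  a_7 = 3·232 + 1·66 + 1·15 + 3·4 = 789
  a_8 = 3·789 + 1·232 + 1·66 + 3·15 = 2710
  a_9 = 3·2710 + 1·789 + 1·232 + 3·66 = 9349
  a_10 = 3·9349 + 1·2710 + 1·789 + 3·232 = 32242
  a_11 = 3·32242 + 1·9349 + 1·2710 + 3·789 = 111152
  a_12 = 3·111152 + 1·32242 + 1·9349 + 3·2710 = 383177
  a_13 = 3·383177 + 1·111152 + 1·32242 + 3·9349 = 1320972
  a_14 = 3·1320972 + 1·383177 + 1·111152 + 3·32242 = 4553971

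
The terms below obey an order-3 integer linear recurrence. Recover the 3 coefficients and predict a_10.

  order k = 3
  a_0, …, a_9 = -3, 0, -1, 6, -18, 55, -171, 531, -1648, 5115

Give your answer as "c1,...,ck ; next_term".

  a_3 = -3·-1 + 0·0 + -1·-3 = 6
  a_4 = -3·6 + 0·-1 + -1·0 = -18
  a_5 = -3·-18 + 0·6 + -1·-1 = 55
  a_6 = -3·55 + 0·-18 + -1·6 = -171
  a_7 = -3·-171 + 0·55 + -1·-18 = 531
  a_8 = -3·531 + 0·-171 + -1·55 = -1648
  a_9 = -3·-1648 + 0·531 + -1·-171 = 5115
  a_10 = -3·5115 + 0·-1648 + -1·531 = -15876

-3,0,-1 ; -15876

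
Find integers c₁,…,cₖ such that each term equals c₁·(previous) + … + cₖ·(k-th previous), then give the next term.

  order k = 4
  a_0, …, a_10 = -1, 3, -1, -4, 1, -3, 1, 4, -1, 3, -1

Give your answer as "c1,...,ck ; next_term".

0,0,0,-1 ; -4

  a_4 = 0·-4 + 0·-1 + 0·3 + -1·-1 = 1
  a_5 = 0·1 + 0·-4 + 0·-1 + -1·3 = -3
  a_6 = 0·-3 + 0·1 + 0·-4 + -1·-1 = 1
  a_7 = 0·1 + 0·-3 + 0·1 + -1·-4 = 4
  a_8 = 0·4 + 0·1 + 0·-3 + -1·1 = -1
  a_9 = 0·-1 + 0·4 + 0·1 + -1·-3 = 3
  a_10 = 0·3 + 0·-1 + 0·4 + -1·1 = -1
  a_11 = 0·-1 + 0·3 + 0·-1 + -1·4 = -4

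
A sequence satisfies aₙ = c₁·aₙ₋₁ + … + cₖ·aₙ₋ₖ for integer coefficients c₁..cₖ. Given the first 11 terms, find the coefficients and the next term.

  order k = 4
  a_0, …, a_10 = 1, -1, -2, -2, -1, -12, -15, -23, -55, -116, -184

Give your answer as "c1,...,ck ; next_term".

0,1,3,4 ; -373

  a_4 = 0·-2 + 1·-2 + 3·-1 + 4·1 = -1
  a_5 = 0·-1 + 1·-2 + 3·-2 + 4·-1 = -12
  a_6 = 0·-12 + 1·-1 + 3·-2 + 4·-2 = -15
  a_7 = 0·-15 + 1·-12 + 3·-1 + 4·-2 = -23
  a_8 = 0·-23 + 1·-15 + 3·-12 + 4·-1 = -55
  a_9 = 0·-55 + 1·-23 + 3·-15 + 4·-12 = -116
  a_10 = 0·-116 + 1·-55 + 3·-23 + 4·-15 = -184
  a_11 = 0·-184 + 1·-116 + 3·-55 + 4·-23 = -373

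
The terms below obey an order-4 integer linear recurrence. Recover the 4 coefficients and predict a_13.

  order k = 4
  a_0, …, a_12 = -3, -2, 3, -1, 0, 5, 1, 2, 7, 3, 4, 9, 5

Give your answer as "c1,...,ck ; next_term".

1,0,1,-1 ; 6

  a_4 = 1·-1 + 0·3 + 1·-2 + -1·-3 = 0
  a_5 = 1·0 + 0·-1 + 1·3 + -1·-2 = 5
  a_6 = 1·5 + 0·0 + 1·-1 + -1·3 = 1
  a_7 = 1·1 + 0·5 + 1·0 + -1·-1 = 2
  a_8 = 1·2 + 0·1 + 1·5 + -1·0 = 7
  a_9 = 1·7 + 0·2 + 1·1 + -1·5 = 3
  a_10 = 1·3 + 0·7 + 1·2 + -1·1 = 4
  a_11 = 1·4 + 0·3 + 1·7 + -1·2 = 9
  a_12 = 1·9 + 0·4 + 1·3 + -1·7 = 5
  a_13 = 1·5 + 0·9 + 1·4 + -1·3 = 6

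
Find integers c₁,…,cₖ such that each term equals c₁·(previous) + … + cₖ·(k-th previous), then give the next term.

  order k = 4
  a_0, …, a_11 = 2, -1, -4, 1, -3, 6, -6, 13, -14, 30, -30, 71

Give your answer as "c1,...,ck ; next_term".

1,2,-2,1 ; -63

  a_4 = 1·1 + 2·-4 + -2·-1 + 1·2 = -3
  a_5 = 1·-3 + 2·1 + -2·-4 + 1·-1 = 6
  a_6 = 1·6 + 2·-3 + -2·1 + 1·-4 = -6
  a_7 = 1·-6 + 2·6 + -2·-3 + 1·1 = 13
  a_8 = 1·13 + 2·-6 + -2·6 + 1·-3 = -14
  a_9 = 1·-14 + 2·13 + -2·-6 + 1·6 = 30
  a_10 = 1·30 + 2·-14 + -2·13 + 1·-6 = -30
  a_11 = 1·-30 + 2·30 + -2·-14 + 1·13 = 71
  a_12 = 1·71 + 2·-30 + -2·30 + 1·-14 = -63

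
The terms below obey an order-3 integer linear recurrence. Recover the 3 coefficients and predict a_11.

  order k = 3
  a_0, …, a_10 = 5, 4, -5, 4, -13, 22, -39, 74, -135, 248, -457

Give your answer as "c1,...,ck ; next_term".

-1,1,-1 ; 840

  a_3 = -1·-5 + 1·4 + -1·5 = 4
  a_4 = -1·4 + 1·-5 + -1·4 = -13
  a_5 = -1·-13 + 1·4 + -1·-5 = 22
  a_6 = -1·22 + 1·-13 + -1·4 = -39
  a_7 = -1·-39 + 1·22 + -1·-13 = 74
  a_8 = -1·74 + 1·-39 + -1·22 = -135
  a_9 = -1·-135 + 1·74 + -1·-39 = 248
  a_10 = -1·248 + 1·-135 + -1·74 = -457
  a_11 = -1·-457 + 1·248 + -1·-135 = 840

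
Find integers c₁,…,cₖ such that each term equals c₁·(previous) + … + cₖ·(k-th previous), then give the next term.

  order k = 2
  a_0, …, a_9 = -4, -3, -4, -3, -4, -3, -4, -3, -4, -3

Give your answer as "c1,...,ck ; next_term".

0,1 ; -4

  a_2 = 0·-3 + 1·-4 = -4
  a_3 = 0·-4 + 1·-3 = -3
  a_4 = 0·-3 + 1·-4 = -4
  a_5 = 0·-4 + 1·-3 = -3
  a_6 = 0·-3 + 1·-4 = -4
  a_7 = 0·-4 + 1·-3 = -3
  a_8 = 0·-3 + 1·-4 = -4
  a_9 = 0·-4 + 1·-3 = -3
  a_10 = 0·-3 + 1·-4 = -4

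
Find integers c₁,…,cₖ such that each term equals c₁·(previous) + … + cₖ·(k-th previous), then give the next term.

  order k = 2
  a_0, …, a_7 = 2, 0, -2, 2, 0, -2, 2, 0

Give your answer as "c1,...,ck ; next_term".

-1,-1 ; -2

  a_2 = -1·0 + -1·2 = -2
  a_3 = -1·-2 + -1·0 = 2
  a_4 = -1·2 + -1·-2 = 0
  a_5 = -1·0 + -1·2 = -2
  a_6 = -1·-2 + -1·0 = 2
  a_7 = -1·2 + -1·-2 = 0
  a_8 = -1·0 + -1·2 = -2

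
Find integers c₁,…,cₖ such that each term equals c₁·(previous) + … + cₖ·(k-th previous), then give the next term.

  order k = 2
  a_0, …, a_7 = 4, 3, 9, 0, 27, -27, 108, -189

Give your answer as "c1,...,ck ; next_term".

-1,3 ; 513

  a_2 = -1·3 + 3·4 = 9
  a_3 = -1·9 + 3·3 = 0
  a_4 = -1·0 + 3·9 = 27
  a_5 = -1·27 + 3·0 = -27
  a_6 = -1·-27 + 3·27 = 108
  a_7 = -1·108 + 3·-27 = -189
  a_8 = -1·-189 + 3·108 = 513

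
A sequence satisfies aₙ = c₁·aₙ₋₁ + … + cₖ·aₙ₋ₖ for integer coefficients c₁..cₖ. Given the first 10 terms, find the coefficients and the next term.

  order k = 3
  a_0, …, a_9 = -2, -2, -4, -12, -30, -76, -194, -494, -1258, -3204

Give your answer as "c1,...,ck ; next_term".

2,1,1 ; -8160

  a_3 = 2·-4 + 1·-2 + 1·-2 = -12
  a_4 = 2·-12 + 1·-4 + 1·-2 = -30
  a_5 = 2·-30 + 1·-12 + 1·-4 = -76
  a_6 = 2·-76 + 1·-30 + 1·-12 = -194
  a_7 = 2·-194 + 1·-76 + 1·-30 = -494
  a_8 = 2·-494 + 1·-194 + 1·-76 = -1258
  a_9 = 2·-1258 + 1·-494 + 1·-194 = -3204
  a_10 = 2·-3204 + 1·-1258 + 1·-494 = -8160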